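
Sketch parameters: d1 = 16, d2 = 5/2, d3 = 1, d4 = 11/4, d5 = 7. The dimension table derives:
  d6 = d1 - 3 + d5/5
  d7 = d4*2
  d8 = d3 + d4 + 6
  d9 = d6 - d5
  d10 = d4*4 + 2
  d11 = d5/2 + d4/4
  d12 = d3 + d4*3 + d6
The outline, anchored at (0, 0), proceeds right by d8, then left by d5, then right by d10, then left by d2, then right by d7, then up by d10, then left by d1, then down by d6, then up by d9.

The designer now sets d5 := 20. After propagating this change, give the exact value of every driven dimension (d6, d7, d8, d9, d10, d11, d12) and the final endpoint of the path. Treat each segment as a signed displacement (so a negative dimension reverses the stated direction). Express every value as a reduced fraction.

Apply edit: d5 := 20
  d6 = d1 - 3 + d5/5 = 17
  d7 = d4*2 = 11/2
  d8 = d3 + d4 + 6 = 39/4
  d9 = d6 - d5 = -3
  d10 = d4*4 + 2 = 13
  d11 = d5/2 + d4/4 = 171/16
  d12 = d3 + d4*3 + d6 = 105/4
Walk from origin (0, 0):
  seg 1: right by d8 = 39/4 → (39/4, 0)
  seg 2: left by d5 = 20 → (-41/4, 0)
  seg 3: right by d10 = 13 → (11/4, 0)
  seg 4: left by d2 = 5/2 → (1/4, 0)
  seg 5: right by d7 = 11/2 → (23/4, 0)
  seg 6: up by d10 = 13 → (23/4, 13)
  seg 7: left by d1 = 16 → (-41/4, 13)
  seg 8: down by d6 = 17 → (-41/4, -4)
  seg 9: up by d9 = -3 → (-41/4, -7)

d6 = 17
d7 = 11/2
d8 = 39/4
d9 = -3
d10 = 13
d11 = 171/16
d12 = 105/4
endpoint = (-41/4, -7)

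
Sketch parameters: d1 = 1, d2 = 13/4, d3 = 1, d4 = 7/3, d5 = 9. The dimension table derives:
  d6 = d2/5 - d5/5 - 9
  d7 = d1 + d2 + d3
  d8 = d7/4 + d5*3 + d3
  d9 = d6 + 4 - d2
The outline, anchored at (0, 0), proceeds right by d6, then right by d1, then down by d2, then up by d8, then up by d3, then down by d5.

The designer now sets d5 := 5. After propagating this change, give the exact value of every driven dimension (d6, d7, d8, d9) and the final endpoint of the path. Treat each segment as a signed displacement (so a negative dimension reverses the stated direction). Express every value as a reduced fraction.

Apply edit: d5 := 5
  d6 = d2/5 - d5/5 - 9 = -187/20
  d7 = d1 + d2 + d3 = 21/4
  d8 = d7/4 + d5*3 + d3 = 277/16
  d9 = d6 + 4 - d2 = -43/5
Walk from origin (0, 0):
  seg 1: right by d6 = -187/20 → (-187/20, 0)
  seg 2: right by d1 = 1 → (-167/20, 0)
  seg 3: down by d2 = 13/4 → (-167/20, -13/4)
  seg 4: up by d8 = 277/16 → (-167/20, 225/16)
  seg 5: up by d3 = 1 → (-167/20, 241/16)
  seg 6: down by d5 = 5 → (-167/20, 161/16)

d6 = -187/20
d7 = 21/4
d8 = 277/16
d9 = -43/5
endpoint = (-167/20, 161/16)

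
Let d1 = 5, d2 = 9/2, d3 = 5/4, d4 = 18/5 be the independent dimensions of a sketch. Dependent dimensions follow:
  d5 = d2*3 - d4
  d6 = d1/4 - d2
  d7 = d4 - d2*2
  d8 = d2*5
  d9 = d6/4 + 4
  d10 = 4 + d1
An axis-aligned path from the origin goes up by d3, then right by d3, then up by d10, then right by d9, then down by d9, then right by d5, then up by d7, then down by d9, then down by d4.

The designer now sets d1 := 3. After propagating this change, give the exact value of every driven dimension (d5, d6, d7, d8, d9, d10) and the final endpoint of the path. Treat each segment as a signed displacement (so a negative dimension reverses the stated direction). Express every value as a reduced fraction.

d5 = 99/10
d6 = -15/4
d7 = -27/5
d8 = 45/2
d9 = 49/16
d10 = 7
endpoint = (1137/80, -55/8)

Apply edit: d1 := 3
  d5 = d2*3 - d4 = 99/10
  d6 = d1/4 - d2 = -15/4
  d7 = d4 - d2*2 = -27/5
  d8 = d2*5 = 45/2
  d9 = d6/4 + 4 = 49/16
  d10 = 4 + d1 = 7
Walk from origin (0, 0):
  seg 1: up by d3 = 5/4 → (0, 5/4)
  seg 2: right by d3 = 5/4 → (5/4, 5/4)
  seg 3: up by d10 = 7 → (5/4, 33/4)
  seg 4: right by d9 = 49/16 → (69/16, 33/4)
  seg 5: down by d9 = 49/16 → (69/16, 83/16)
  seg 6: right by d5 = 99/10 → (1137/80, 83/16)
  seg 7: up by d7 = -27/5 → (1137/80, -17/80)
  seg 8: down by d9 = 49/16 → (1137/80, -131/40)
  seg 9: down by d4 = 18/5 → (1137/80, -55/8)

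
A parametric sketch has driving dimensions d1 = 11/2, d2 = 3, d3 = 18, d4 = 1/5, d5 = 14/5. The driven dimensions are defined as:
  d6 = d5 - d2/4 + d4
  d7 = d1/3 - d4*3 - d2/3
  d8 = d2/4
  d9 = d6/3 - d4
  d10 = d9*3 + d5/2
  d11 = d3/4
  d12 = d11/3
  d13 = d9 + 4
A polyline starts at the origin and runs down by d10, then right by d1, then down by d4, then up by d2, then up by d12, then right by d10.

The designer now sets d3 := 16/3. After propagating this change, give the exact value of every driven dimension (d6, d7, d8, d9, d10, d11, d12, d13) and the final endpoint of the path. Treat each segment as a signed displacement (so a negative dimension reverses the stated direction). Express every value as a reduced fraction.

d6 = 9/4
d7 = 7/30
d8 = 3/4
d9 = 11/20
d10 = 61/20
d11 = 4/3
d12 = 4/9
d13 = 91/20
endpoint = (171/20, 7/36)

Apply edit: d3 := 16/3
  d6 = d5 - d2/4 + d4 = 9/4
  d7 = d1/3 - d4*3 - d2/3 = 7/30
  d8 = d2/4 = 3/4
  d9 = d6/3 - d4 = 11/20
  d10 = d9*3 + d5/2 = 61/20
  d11 = d3/4 = 4/3
  d12 = d11/3 = 4/9
  d13 = d9 + 4 = 91/20
Walk from origin (0, 0):
  seg 1: down by d10 = 61/20 → (0, -61/20)
  seg 2: right by d1 = 11/2 → (11/2, -61/20)
  seg 3: down by d4 = 1/5 → (11/2, -13/4)
  seg 4: up by d2 = 3 → (11/2, -1/4)
  seg 5: up by d12 = 4/9 → (11/2, 7/36)
  seg 6: right by d10 = 61/20 → (171/20, 7/36)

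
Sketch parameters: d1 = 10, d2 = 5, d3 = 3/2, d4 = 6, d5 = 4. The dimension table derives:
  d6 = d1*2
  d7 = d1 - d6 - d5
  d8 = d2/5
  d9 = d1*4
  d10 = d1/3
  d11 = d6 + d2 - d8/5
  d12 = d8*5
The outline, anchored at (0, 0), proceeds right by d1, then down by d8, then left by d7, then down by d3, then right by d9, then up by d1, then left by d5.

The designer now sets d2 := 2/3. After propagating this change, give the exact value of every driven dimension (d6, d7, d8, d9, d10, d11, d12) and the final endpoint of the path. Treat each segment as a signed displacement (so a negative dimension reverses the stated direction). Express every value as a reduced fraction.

Apply edit: d2 := 2/3
  d6 = d1*2 = 20
  d7 = d1 - d6 - d5 = -14
  d8 = d2/5 = 2/15
  d9 = d1*4 = 40
  d10 = d1/3 = 10/3
  d11 = d6 + d2 - d8/5 = 516/25
  d12 = d8*5 = 2/3
Walk from origin (0, 0):
  seg 1: right by d1 = 10 → (10, 0)
  seg 2: down by d8 = 2/15 → (10, -2/15)
  seg 3: left by d7 = -14 → (24, -2/15)
  seg 4: down by d3 = 3/2 → (24, -49/30)
  seg 5: right by d9 = 40 → (64, -49/30)
  seg 6: up by d1 = 10 → (64, 251/30)
  seg 7: left by d5 = 4 → (60, 251/30)

d6 = 20
d7 = -14
d8 = 2/15
d9 = 40
d10 = 10/3
d11 = 516/25
d12 = 2/3
endpoint = (60, 251/30)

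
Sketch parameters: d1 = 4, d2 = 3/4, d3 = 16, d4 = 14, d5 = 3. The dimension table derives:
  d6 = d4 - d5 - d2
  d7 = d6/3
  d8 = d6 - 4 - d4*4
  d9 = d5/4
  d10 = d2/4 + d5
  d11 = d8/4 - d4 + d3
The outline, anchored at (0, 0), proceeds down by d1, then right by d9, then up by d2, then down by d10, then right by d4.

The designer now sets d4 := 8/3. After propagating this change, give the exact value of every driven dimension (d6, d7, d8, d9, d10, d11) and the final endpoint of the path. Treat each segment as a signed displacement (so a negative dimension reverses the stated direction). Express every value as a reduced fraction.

d6 = -13/12
d7 = -13/36
d8 = -63/4
d9 = 3/4
d10 = 51/16
d11 = 451/48
endpoint = (41/12, -103/16)

Apply edit: d4 := 8/3
  d6 = d4 - d5 - d2 = -13/12
  d7 = d6/3 = -13/36
  d8 = d6 - 4 - d4*4 = -63/4
  d9 = d5/4 = 3/4
  d10 = d2/4 + d5 = 51/16
  d11 = d8/4 - d4 + d3 = 451/48
Walk from origin (0, 0):
  seg 1: down by d1 = 4 → (0, -4)
  seg 2: right by d9 = 3/4 → (3/4, -4)
  seg 3: up by d2 = 3/4 → (3/4, -13/4)
  seg 4: down by d10 = 51/16 → (3/4, -103/16)
  seg 5: right by d4 = 8/3 → (41/12, -103/16)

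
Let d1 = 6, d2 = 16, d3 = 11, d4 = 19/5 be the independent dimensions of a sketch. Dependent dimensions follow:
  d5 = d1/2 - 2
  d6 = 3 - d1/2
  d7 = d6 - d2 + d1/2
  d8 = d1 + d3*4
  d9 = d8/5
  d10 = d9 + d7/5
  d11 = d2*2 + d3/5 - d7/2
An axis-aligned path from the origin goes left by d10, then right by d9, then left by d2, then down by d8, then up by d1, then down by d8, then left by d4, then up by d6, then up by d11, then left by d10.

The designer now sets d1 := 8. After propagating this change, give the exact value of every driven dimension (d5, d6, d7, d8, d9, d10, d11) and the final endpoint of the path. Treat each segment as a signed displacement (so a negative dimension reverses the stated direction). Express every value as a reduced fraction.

Apply edit: d1 := 8
  d5 = d1/2 - 2 = 2
  d6 = 3 - d1/2 = -1
  d7 = d6 - d2 + d1/2 = -13
  d8 = d1 + d3*4 = 52
  d9 = d8/5 = 52/5
  d10 = d9 + d7/5 = 39/5
  d11 = d2*2 + d3/5 - d7/2 = 407/10
Walk from origin (0, 0):
  seg 1: left by d10 = 39/5 → (-39/5, 0)
  seg 2: right by d9 = 52/5 → (13/5, 0)
  seg 3: left by d2 = 16 → (-67/5, 0)
  seg 4: down by d8 = 52 → (-67/5, -52)
  seg 5: up by d1 = 8 → (-67/5, -44)
  seg 6: down by d8 = 52 → (-67/5, -96)
  seg 7: left by d4 = 19/5 → (-86/5, -96)
  seg 8: up by d6 = -1 → (-86/5, -97)
  seg 9: up by d11 = 407/10 → (-86/5, -563/10)
  seg 10: left by d10 = 39/5 → (-25, -563/10)

d5 = 2
d6 = -1
d7 = -13
d8 = 52
d9 = 52/5
d10 = 39/5
d11 = 407/10
endpoint = (-25, -563/10)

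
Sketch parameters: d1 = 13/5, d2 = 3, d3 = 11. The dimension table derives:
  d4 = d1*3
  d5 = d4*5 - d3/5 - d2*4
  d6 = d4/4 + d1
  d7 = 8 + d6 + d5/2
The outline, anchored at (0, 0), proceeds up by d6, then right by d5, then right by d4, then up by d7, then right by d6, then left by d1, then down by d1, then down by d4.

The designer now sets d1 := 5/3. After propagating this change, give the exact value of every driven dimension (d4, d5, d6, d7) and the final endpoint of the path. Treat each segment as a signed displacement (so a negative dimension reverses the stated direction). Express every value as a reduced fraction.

d4 = 5
d5 = 54/5
d6 = 35/12
d7 = 979/60
endpoint = (341/20, 377/30)

Apply edit: d1 := 5/3
  d4 = d1*3 = 5
  d5 = d4*5 - d3/5 - d2*4 = 54/5
  d6 = d4/4 + d1 = 35/12
  d7 = 8 + d6 + d5/2 = 979/60
Walk from origin (0, 0):
  seg 1: up by d6 = 35/12 → (0, 35/12)
  seg 2: right by d5 = 54/5 → (54/5, 35/12)
  seg 3: right by d4 = 5 → (79/5, 35/12)
  seg 4: up by d7 = 979/60 → (79/5, 577/30)
  seg 5: right by d6 = 35/12 → (1123/60, 577/30)
  seg 6: left by d1 = 5/3 → (341/20, 577/30)
  seg 7: down by d1 = 5/3 → (341/20, 527/30)
  seg 8: down by d4 = 5 → (341/20, 377/30)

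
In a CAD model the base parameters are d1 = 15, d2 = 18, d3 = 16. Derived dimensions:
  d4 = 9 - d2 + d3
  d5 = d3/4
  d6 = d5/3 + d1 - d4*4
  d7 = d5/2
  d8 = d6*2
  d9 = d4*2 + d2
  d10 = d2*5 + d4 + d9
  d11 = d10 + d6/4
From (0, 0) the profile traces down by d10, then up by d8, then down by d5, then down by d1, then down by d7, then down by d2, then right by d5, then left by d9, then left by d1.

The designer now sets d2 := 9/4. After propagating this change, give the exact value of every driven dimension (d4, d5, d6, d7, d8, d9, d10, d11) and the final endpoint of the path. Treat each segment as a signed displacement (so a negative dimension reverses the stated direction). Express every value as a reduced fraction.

Apply edit: d2 := 9/4
  d4 = 9 - d2 + d3 = 91/4
  d5 = d3/4 = 4
  d6 = d5/3 + d1 - d4*4 = -224/3
  d7 = d5/2 = 2
  d8 = d6*2 = -448/3
  d9 = d4*2 + d2 = 191/4
  d10 = d2*5 + d4 + d9 = 327/4
  d11 = d10 + d6/4 = 757/12
Walk from origin (0, 0):
  seg 1: down by d10 = 327/4 → (0, -327/4)
  seg 2: up by d8 = -448/3 → (0, -2773/12)
  seg 3: down by d5 = 4 → (0, -2821/12)
  seg 4: down by d1 = 15 → (0, -3001/12)
  seg 5: down by d7 = 2 → (0, -3025/12)
  seg 6: down by d2 = 9/4 → (0, -763/3)
  seg 7: right by d5 = 4 → (4, -763/3)
  seg 8: left by d9 = 191/4 → (-175/4, -763/3)
  seg 9: left by d1 = 15 → (-235/4, -763/3)

d4 = 91/4
d5 = 4
d6 = -224/3
d7 = 2
d8 = -448/3
d9 = 191/4
d10 = 327/4
d11 = 757/12
endpoint = (-235/4, -763/3)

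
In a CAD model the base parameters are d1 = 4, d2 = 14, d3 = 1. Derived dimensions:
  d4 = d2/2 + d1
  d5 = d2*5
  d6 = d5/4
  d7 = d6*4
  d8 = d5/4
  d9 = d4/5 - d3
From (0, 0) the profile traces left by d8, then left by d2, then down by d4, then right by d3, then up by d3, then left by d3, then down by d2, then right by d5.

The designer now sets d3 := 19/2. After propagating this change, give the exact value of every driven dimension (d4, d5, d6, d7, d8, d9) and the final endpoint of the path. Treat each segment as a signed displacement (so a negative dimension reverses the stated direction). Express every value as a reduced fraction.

Apply edit: d3 := 19/2
  d4 = d2/2 + d1 = 11
  d5 = d2*5 = 70
  d6 = d5/4 = 35/2
  d7 = d6*4 = 70
  d8 = d5/4 = 35/2
  d9 = d4/5 - d3 = -73/10
Walk from origin (0, 0):
  seg 1: left by d8 = 35/2 → (-35/2, 0)
  seg 2: left by d2 = 14 → (-63/2, 0)
  seg 3: down by d4 = 11 → (-63/2, -11)
  seg 4: right by d3 = 19/2 → (-22, -11)
  seg 5: up by d3 = 19/2 → (-22, -3/2)
  seg 6: left by d3 = 19/2 → (-63/2, -3/2)
  seg 7: down by d2 = 14 → (-63/2, -31/2)
  seg 8: right by d5 = 70 → (77/2, -31/2)

d4 = 11
d5 = 70
d6 = 35/2
d7 = 70
d8 = 35/2
d9 = -73/10
endpoint = (77/2, -31/2)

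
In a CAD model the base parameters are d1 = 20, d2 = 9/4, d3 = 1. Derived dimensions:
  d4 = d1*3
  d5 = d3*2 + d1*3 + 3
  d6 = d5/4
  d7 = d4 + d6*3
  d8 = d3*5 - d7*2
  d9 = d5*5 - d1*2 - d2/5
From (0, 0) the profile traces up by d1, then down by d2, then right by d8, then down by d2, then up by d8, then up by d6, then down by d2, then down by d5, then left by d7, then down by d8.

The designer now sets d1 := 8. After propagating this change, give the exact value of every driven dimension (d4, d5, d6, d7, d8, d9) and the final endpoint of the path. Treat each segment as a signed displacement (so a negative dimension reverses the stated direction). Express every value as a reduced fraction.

d4 = 24
d5 = 29
d6 = 29/4
d7 = 183/4
d8 = -173/2
d9 = 2571/20
endpoint = (-529/4, -41/2)

Apply edit: d1 := 8
  d4 = d1*3 = 24
  d5 = d3*2 + d1*3 + 3 = 29
  d6 = d5/4 = 29/4
  d7 = d4 + d6*3 = 183/4
  d8 = d3*5 - d7*2 = -173/2
  d9 = d5*5 - d1*2 - d2/5 = 2571/20
Walk from origin (0, 0):
  seg 1: up by d1 = 8 → (0, 8)
  seg 2: down by d2 = 9/4 → (0, 23/4)
  seg 3: right by d8 = -173/2 → (-173/2, 23/4)
  seg 4: down by d2 = 9/4 → (-173/2, 7/2)
  seg 5: up by d8 = -173/2 → (-173/2, -83)
  seg 6: up by d6 = 29/4 → (-173/2, -303/4)
  seg 7: down by d2 = 9/4 → (-173/2, -78)
  seg 8: down by d5 = 29 → (-173/2, -107)
  seg 9: left by d7 = 183/4 → (-529/4, -107)
  seg 10: down by d8 = -173/2 → (-529/4, -41/2)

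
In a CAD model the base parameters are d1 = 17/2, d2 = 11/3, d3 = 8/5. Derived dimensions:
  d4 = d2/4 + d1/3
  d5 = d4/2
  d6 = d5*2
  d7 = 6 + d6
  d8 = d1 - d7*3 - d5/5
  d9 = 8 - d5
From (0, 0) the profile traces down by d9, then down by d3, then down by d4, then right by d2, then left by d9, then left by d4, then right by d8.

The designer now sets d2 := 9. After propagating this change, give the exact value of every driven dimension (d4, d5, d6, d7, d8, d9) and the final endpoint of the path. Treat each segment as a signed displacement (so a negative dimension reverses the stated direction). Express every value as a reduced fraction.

d4 = 61/12
d5 = 61/24
d6 = 61/12
d7 = 133/12
d8 = -3031/120
d9 = 131/24
endpoint = (-134/5, -1457/120)

Apply edit: d2 := 9
  d4 = d2/4 + d1/3 = 61/12
  d5 = d4/2 = 61/24
  d6 = d5*2 = 61/12
  d7 = 6 + d6 = 133/12
  d8 = d1 - d7*3 - d5/5 = -3031/120
  d9 = 8 - d5 = 131/24
Walk from origin (0, 0):
  seg 1: down by d9 = 131/24 → (0, -131/24)
  seg 2: down by d3 = 8/5 → (0, -847/120)
  seg 3: down by d4 = 61/12 → (0, -1457/120)
  seg 4: right by d2 = 9 → (9, -1457/120)
  seg 5: left by d9 = 131/24 → (85/24, -1457/120)
  seg 6: left by d4 = 61/12 → (-37/24, -1457/120)
  seg 7: right by d8 = -3031/120 → (-134/5, -1457/120)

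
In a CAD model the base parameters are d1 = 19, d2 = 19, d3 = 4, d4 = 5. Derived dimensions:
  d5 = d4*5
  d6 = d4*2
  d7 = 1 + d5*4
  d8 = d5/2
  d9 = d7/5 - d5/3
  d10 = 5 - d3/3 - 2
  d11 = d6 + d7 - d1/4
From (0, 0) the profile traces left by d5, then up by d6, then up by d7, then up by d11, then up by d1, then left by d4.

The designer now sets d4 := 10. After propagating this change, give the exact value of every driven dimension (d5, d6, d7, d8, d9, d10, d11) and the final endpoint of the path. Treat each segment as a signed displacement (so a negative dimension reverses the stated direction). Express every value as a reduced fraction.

d5 = 50
d6 = 20
d7 = 201
d8 = 25
d9 = 353/15
d10 = 5/3
d11 = 865/4
endpoint = (-60, 1825/4)

Apply edit: d4 := 10
  d5 = d4*5 = 50
  d6 = d4*2 = 20
  d7 = 1 + d5*4 = 201
  d8 = d5/2 = 25
  d9 = d7/5 - d5/3 = 353/15
  d10 = 5 - d3/3 - 2 = 5/3
  d11 = d6 + d7 - d1/4 = 865/4
Walk from origin (0, 0):
  seg 1: left by d5 = 50 → (-50, 0)
  seg 2: up by d6 = 20 → (-50, 20)
  seg 3: up by d7 = 201 → (-50, 221)
  seg 4: up by d11 = 865/4 → (-50, 1749/4)
  seg 5: up by d1 = 19 → (-50, 1825/4)
  seg 6: left by d4 = 10 → (-60, 1825/4)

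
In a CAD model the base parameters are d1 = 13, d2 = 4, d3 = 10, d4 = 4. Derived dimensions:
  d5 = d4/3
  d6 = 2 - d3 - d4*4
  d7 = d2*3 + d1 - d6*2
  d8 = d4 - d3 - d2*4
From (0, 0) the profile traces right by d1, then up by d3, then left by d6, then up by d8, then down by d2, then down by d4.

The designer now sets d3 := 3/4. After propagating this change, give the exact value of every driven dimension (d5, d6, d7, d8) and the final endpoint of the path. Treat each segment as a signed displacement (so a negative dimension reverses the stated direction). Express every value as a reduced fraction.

Apply edit: d3 := 3/4
  d5 = d4/3 = 4/3
  d6 = 2 - d3 - d4*4 = -59/4
  d7 = d2*3 + d1 - d6*2 = 109/2
  d8 = d4 - d3 - d2*4 = -51/4
Walk from origin (0, 0):
  seg 1: right by d1 = 13 → (13, 0)
  seg 2: up by d3 = 3/4 → (13, 3/4)
  seg 3: left by d6 = -59/4 → (111/4, 3/4)
  seg 4: up by d8 = -51/4 → (111/4, -12)
  seg 5: down by d2 = 4 → (111/4, -16)
  seg 6: down by d4 = 4 → (111/4, -20)

d5 = 4/3
d6 = -59/4
d7 = 109/2
d8 = -51/4
endpoint = (111/4, -20)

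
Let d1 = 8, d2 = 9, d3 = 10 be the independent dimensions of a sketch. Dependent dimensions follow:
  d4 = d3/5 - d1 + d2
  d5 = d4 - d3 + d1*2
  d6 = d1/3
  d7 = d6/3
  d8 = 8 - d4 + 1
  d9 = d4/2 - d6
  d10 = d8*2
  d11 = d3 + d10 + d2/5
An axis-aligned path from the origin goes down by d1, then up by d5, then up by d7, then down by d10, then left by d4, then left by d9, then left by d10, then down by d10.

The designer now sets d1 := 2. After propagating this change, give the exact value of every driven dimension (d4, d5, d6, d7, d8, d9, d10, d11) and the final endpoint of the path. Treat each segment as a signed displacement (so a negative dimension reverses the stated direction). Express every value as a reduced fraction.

Apply edit: d1 := 2
  d4 = d3/5 - d1 + d2 = 9
  d5 = d4 - d3 + d1*2 = 3
  d6 = d1/3 = 2/3
  d7 = d6/3 = 2/9
  d8 = 8 - d4 + 1 = 0
  d9 = d4/2 - d6 = 23/6
  d10 = d8*2 = 0
  d11 = d3 + d10 + d2/5 = 59/5
Walk from origin (0, 0):
  seg 1: down by d1 = 2 → (0, -2)
  seg 2: up by d5 = 3 → (0, 1)
  seg 3: up by d7 = 2/9 → (0, 11/9)
  seg 4: down by d10 = 0 → (0, 11/9)
  seg 5: left by d4 = 9 → (-9, 11/9)
  seg 6: left by d9 = 23/6 → (-77/6, 11/9)
  seg 7: left by d10 = 0 → (-77/6, 11/9)
  seg 8: down by d10 = 0 → (-77/6, 11/9)

d4 = 9
d5 = 3
d6 = 2/3
d7 = 2/9
d8 = 0
d9 = 23/6
d10 = 0
d11 = 59/5
endpoint = (-77/6, 11/9)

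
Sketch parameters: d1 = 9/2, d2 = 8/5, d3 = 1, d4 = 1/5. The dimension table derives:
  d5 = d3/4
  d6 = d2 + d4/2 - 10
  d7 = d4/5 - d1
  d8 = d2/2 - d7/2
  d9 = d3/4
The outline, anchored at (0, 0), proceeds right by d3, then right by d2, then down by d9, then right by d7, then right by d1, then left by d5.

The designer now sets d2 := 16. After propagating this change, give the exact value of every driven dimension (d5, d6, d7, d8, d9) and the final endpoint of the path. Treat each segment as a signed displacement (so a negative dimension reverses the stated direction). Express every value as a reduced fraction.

Apply edit: d2 := 16
  d5 = d3/4 = 1/4
  d6 = d2 + d4/2 - 10 = 61/10
  d7 = d4/5 - d1 = -223/50
  d8 = d2/2 - d7/2 = 1023/100
  d9 = d3/4 = 1/4
Walk from origin (0, 0):
  seg 1: right by d3 = 1 → (1, 0)
  seg 2: right by d2 = 16 → (17, 0)
  seg 3: down by d9 = 1/4 → (17, -1/4)
  seg 4: right by d7 = -223/50 → (627/50, -1/4)
  seg 5: right by d1 = 9/2 → (426/25, -1/4)
  seg 6: left by d5 = 1/4 → (1679/100, -1/4)

d5 = 1/4
d6 = 61/10
d7 = -223/50
d8 = 1023/100
d9 = 1/4
endpoint = (1679/100, -1/4)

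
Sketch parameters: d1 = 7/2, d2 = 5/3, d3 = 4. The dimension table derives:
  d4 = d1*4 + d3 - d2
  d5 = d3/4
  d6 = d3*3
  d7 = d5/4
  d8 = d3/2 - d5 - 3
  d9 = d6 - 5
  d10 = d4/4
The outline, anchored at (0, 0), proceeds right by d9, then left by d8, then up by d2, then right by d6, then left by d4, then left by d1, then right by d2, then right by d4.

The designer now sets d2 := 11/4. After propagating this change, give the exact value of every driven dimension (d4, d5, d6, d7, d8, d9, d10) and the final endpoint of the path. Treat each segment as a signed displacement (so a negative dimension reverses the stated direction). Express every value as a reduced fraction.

d4 = 61/4
d5 = 1
d6 = 12
d7 = 1/4
d8 = -2
d9 = 7
d10 = 61/16
endpoint = (81/4, 11/4)

Apply edit: d2 := 11/4
  d4 = d1*4 + d3 - d2 = 61/4
  d5 = d3/4 = 1
  d6 = d3*3 = 12
  d7 = d5/4 = 1/4
  d8 = d3/2 - d5 - 3 = -2
  d9 = d6 - 5 = 7
  d10 = d4/4 = 61/16
Walk from origin (0, 0):
  seg 1: right by d9 = 7 → (7, 0)
  seg 2: left by d8 = -2 → (9, 0)
  seg 3: up by d2 = 11/4 → (9, 11/4)
  seg 4: right by d6 = 12 → (21, 11/4)
  seg 5: left by d4 = 61/4 → (23/4, 11/4)
  seg 6: left by d1 = 7/2 → (9/4, 11/4)
  seg 7: right by d2 = 11/4 → (5, 11/4)
  seg 8: right by d4 = 61/4 → (81/4, 11/4)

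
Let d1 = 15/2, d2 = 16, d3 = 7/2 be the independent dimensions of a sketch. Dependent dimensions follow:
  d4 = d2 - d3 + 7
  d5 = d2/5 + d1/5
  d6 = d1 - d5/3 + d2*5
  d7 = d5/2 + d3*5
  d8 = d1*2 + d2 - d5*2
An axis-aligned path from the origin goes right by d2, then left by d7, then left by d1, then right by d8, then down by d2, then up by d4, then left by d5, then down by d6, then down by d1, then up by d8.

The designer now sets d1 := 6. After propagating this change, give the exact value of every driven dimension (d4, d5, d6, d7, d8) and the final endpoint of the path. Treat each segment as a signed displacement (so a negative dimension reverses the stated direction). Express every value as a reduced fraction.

d4 = 39/2
d5 = 22/5
d6 = 1268/15
d7 = 197/10
d8 = 96/5
endpoint = (51/10, -407/6)

Apply edit: d1 := 6
  d4 = d2 - d3 + 7 = 39/2
  d5 = d2/5 + d1/5 = 22/5
  d6 = d1 - d5/3 + d2*5 = 1268/15
  d7 = d5/2 + d3*5 = 197/10
  d8 = d1*2 + d2 - d5*2 = 96/5
Walk from origin (0, 0):
  seg 1: right by d2 = 16 → (16, 0)
  seg 2: left by d7 = 197/10 → (-37/10, 0)
  seg 3: left by d1 = 6 → (-97/10, 0)
  seg 4: right by d8 = 96/5 → (19/2, 0)
  seg 5: down by d2 = 16 → (19/2, -16)
  seg 6: up by d4 = 39/2 → (19/2, 7/2)
  seg 7: left by d5 = 22/5 → (51/10, 7/2)
  seg 8: down by d6 = 1268/15 → (51/10, -2431/30)
  seg 9: down by d1 = 6 → (51/10, -2611/30)
  seg 10: up by d8 = 96/5 → (51/10, -407/6)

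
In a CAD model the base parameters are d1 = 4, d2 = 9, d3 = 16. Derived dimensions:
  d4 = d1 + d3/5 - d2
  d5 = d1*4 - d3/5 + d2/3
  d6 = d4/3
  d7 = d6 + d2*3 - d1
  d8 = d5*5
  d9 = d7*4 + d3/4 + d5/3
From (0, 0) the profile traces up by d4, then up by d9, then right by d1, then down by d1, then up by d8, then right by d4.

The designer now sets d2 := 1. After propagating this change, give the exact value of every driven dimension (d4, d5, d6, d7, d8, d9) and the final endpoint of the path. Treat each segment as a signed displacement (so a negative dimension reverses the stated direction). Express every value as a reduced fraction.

Apply edit: d2 := 1
  d4 = d1 + d3/5 - d2 = 31/5
  d5 = d1*4 - d3/5 + d2/3 = 197/15
  d6 = d4/3 = 31/15
  d7 = d6 + d2*3 - d1 = 16/15
  d8 = d5*5 = 197/3
  d9 = d7*4 + d3/4 + d5/3 = 569/45
Walk from origin (0, 0):
  seg 1: up by d4 = 31/5 → (0, 31/5)
  seg 2: up by d9 = 569/45 → (0, 848/45)
  seg 3: right by d1 = 4 → (4, 848/45)
  seg 4: down by d1 = 4 → (4, 668/45)
  seg 5: up by d8 = 197/3 → (4, 3623/45)
  seg 6: right by d4 = 31/5 → (51/5, 3623/45)

d4 = 31/5
d5 = 197/15
d6 = 31/15
d7 = 16/15
d8 = 197/3
d9 = 569/45
endpoint = (51/5, 3623/45)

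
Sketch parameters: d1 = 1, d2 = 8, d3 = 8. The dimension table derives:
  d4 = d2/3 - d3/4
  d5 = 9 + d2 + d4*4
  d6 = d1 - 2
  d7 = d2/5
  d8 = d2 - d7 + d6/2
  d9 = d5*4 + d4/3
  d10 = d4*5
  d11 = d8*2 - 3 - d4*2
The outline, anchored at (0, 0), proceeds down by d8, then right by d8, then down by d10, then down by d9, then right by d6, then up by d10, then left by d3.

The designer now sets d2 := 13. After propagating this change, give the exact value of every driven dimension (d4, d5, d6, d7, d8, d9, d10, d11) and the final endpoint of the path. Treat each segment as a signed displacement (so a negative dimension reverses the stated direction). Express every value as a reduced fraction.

d4 = 7/3
d5 = 94/3
d6 = -1
d7 = 13/5
d8 = 99/10
d9 = 1135/9
d10 = 35/3
d11 = 182/15
endpoint = (9/10, -12241/90)

Apply edit: d2 := 13
  d4 = d2/3 - d3/4 = 7/3
  d5 = 9 + d2 + d4*4 = 94/3
  d6 = d1 - 2 = -1
  d7 = d2/5 = 13/5
  d8 = d2 - d7 + d6/2 = 99/10
  d9 = d5*4 + d4/3 = 1135/9
  d10 = d4*5 = 35/3
  d11 = d8*2 - 3 - d4*2 = 182/15
Walk from origin (0, 0):
  seg 1: down by d8 = 99/10 → (0, -99/10)
  seg 2: right by d8 = 99/10 → (99/10, -99/10)
  seg 3: down by d10 = 35/3 → (99/10, -647/30)
  seg 4: down by d9 = 1135/9 → (99/10, -13291/90)
  seg 5: right by d6 = -1 → (89/10, -13291/90)
  seg 6: up by d10 = 35/3 → (89/10, -12241/90)
  seg 7: left by d3 = 8 → (9/10, -12241/90)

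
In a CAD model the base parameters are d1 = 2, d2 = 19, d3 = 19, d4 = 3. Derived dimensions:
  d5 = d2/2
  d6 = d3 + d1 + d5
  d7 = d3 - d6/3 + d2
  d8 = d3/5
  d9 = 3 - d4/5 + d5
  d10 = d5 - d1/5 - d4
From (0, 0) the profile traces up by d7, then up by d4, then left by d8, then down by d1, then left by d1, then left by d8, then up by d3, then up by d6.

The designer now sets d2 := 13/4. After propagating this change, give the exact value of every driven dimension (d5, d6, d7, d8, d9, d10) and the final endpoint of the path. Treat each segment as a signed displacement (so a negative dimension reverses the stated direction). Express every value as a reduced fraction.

d5 = 13/8
d6 = 181/8
d7 = 353/24
d8 = 19/5
d9 = 161/40
d10 = -71/40
endpoint = (-48/5, 172/3)

Apply edit: d2 := 13/4
  d5 = d2/2 = 13/8
  d6 = d3 + d1 + d5 = 181/8
  d7 = d3 - d6/3 + d2 = 353/24
  d8 = d3/5 = 19/5
  d9 = 3 - d4/5 + d5 = 161/40
  d10 = d5 - d1/5 - d4 = -71/40
Walk from origin (0, 0):
  seg 1: up by d7 = 353/24 → (0, 353/24)
  seg 2: up by d4 = 3 → (0, 425/24)
  seg 3: left by d8 = 19/5 → (-19/5, 425/24)
  seg 4: down by d1 = 2 → (-19/5, 377/24)
  seg 5: left by d1 = 2 → (-29/5, 377/24)
  seg 6: left by d8 = 19/5 → (-48/5, 377/24)
  seg 7: up by d3 = 19 → (-48/5, 833/24)
  seg 8: up by d6 = 181/8 → (-48/5, 172/3)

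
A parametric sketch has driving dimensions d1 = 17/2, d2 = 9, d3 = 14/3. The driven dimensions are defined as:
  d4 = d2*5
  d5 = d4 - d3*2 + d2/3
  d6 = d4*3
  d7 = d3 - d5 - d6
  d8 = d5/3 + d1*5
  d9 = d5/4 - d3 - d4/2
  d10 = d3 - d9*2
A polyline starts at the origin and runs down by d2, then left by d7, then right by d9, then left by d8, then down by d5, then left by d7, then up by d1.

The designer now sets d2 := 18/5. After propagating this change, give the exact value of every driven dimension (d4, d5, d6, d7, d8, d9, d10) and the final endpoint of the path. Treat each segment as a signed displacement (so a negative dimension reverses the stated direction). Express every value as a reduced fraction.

Apply edit: d2 := 18/5
  d4 = d2*5 = 18
  d5 = d4 - d3*2 + d2/3 = 148/15
  d6 = d4*3 = 54
  d7 = d3 - d5 - d6 = -296/5
  d8 = d5/3 + d1*5 = 4121/90
  d9 = d5/4 - d3 - d4/2 = -56/5
  d10 = d3 - d9*2 = 406/15
Walk from origin (0, 0):
  seg 1: down by d2 = 18/5 → (0, -18/5)
  seg 2: left by d7 = -296/5 → (296/5, -18/5)
  seg 3: right by d9 = -56/5 → (48, -18/5)
  seg 4: left by d8 = 4121/90 → (199/90, -18/5)
  seg 5: down by d5 = 148/15 → (199/90, -202/15)
  seg 6: left by d7 = -296/5 → (5527/90, -202/15)
  seg 7: up by d1 = 17/2 → (5527/90, -149/30)

d4 = 18
d5 = 148/15
d6 = 54
d7 = -296/5
d8 = 4121/90
d9 = -56/5
d10 = 406/15
endpoint = (5527/90, -149/30)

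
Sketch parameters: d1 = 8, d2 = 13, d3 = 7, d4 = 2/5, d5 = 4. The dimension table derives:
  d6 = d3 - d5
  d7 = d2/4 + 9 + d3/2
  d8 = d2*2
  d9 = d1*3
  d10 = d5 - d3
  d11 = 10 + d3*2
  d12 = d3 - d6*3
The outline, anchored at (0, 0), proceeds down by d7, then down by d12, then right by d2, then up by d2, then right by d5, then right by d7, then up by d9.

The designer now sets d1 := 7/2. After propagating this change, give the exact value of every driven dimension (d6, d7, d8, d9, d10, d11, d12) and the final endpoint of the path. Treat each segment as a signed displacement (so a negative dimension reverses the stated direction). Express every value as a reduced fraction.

Apply edit: d1 := 7/2
  d6 = d3 - d5 = 3
  d7 = d2/4 + 9 + d3/2 = 63/4
  d8 = d2*2 = 26
  d9 = d1*3 = 21/2
  d10 = d5 - d3 = -3
  d11 = 10 + d3*2 = 24
  d12 = d3 - d6*3 = -2
Walk from origin (0, 0):
  seg 1: down by d7 = 63/4 → (0, -63/4)
  seg 2: down by d12 = -2 → (0, -55/4)
  seg 3: right by d2 = 13 → (13, -55/4)
  seg 4: up by d2 = 13 → (13, -3/4)
  seg 5: right by d5 = 4 → (17, -3/4)
  seg 6: right by d7 = 63/4 → (131/4, -3/4)
  seg 7: up by d9 = 21/2 → (131/4, 39/4)

d6 = 3
d7 = 63/4
d8 = 26
d9 = 21/2
d10 = -3
d11 = 24
d12 = -2
endpoint = (131/4, 39/4)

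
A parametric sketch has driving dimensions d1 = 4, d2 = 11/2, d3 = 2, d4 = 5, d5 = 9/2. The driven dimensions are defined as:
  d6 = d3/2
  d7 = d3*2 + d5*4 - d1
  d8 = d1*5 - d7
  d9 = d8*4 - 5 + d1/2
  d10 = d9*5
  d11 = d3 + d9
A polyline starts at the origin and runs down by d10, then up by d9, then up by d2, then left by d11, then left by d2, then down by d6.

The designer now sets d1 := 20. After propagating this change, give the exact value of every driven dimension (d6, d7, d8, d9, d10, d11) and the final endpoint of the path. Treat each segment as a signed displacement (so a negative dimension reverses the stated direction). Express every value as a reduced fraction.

Apply edit: d1 := 20
  d6 = d3/2 = 1
  d7 = d3*2 + d5*4 - d1 = 2
  d8 = d1*5 - d7 = 98
  d9 = d8*4 - 5 + d1/2 = 397
  d10 = d9*5 = 1985
  d11 = d3 + d9 = 399
Walk from origin (0, 0):
  seg 1: down by d10 = 1985 → (0, -1985)
  seg 2: up by d9 = 397 → (0, -1588)
  seg 3: up by d2 = 11/2 → (0, -3165/2)
  seg 4: left by d11 = 399 → (-399, -3165/2)
  seg 5: left by d2 = 11/2 → (-809/2, -3165/2)
  seg 6: down by d6 = 1 → (-809/2, -3167/2)

d6 = 1
d7 = 2
d8 = 98
d9 = 397
d10 = 1985
d11 = 399
endpoint = (-809/2, -3167/2)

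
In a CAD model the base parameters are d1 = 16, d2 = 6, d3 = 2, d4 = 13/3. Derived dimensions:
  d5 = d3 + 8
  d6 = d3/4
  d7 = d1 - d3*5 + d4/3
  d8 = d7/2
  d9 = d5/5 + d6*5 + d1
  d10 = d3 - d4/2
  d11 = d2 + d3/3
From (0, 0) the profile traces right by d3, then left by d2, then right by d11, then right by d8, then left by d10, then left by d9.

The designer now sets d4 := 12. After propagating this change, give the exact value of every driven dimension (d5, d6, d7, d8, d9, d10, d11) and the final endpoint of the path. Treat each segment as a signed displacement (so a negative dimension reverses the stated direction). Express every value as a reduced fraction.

Apply edit: d4 := 12
  d5 = d3 + 8 = 10
  d6 = d3/4 = 1/2
  d7 = d1 - d3*5 + d4/3 = 10
  d8 = d7/2 = 5
  d9 = d5/5 + d6*5 + d1 = 41/2
  d10 = d3 - d4/2 = -4
  d11 = d2 + d3/3 = 20/3
Walk from origin (0, 0):
  seg 1: right by d3 = 2 → (2, 0)
  seg 2: left by d2 = 6 → (-4, 0)
  seg 3: right by d11 = 20/3 → (8/3, 0)
  seg 4: right by d8 = 5 → (23/3, 0)
  seg 5: left by d10 = -4 → (35/3, 0)
  seg 6: left by d9 = 41/2 → (-53/6, 0)

d5 = 10
d6 = 1/2
d7 = 10
d8 = 5
d9 = 41/2
d10 = -4
d11 = 20/3
endpoint = (-53/6, 0)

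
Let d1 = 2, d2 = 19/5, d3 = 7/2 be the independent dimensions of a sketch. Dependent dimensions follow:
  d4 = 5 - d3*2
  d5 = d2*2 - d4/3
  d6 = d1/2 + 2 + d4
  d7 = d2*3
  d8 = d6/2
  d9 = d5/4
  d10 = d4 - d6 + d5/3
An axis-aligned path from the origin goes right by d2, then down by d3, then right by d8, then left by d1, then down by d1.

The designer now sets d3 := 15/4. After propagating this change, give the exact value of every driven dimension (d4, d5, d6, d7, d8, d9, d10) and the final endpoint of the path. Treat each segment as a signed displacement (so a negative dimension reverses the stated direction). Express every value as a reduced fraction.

d4 = -5/2
d5 = 253/30
d6 = 1/2
d7 = 57/5
d8 = 1/4
d9 = 253/120
d10 = -17/90
endpoint = (41/20, -23/4)

Apply edit: d3 := 15/4
  d4 = 5 - d3*2 = -5/2
  d5 = d2*2 - d4/3 = 253/30
  d6 = d1/2 + 2 + d4 = 1/2
  d7 = d2*3 = 57/5
  d8 = d6/2 = 1/4
  d9 = d5/4 = 253/120
  d10 = d4 - d6 + d5/3 = -17/90
Walk from origin (0, 0):
  seg 1: right by d2 = 19/5 → (19/5, 0)
  seg 2: down by d3 = 15/4 → (19/5, -15/4)
  seg 3: right by d8 = 1/4 → (81/20, -15/4)
  seg 4: left by d1 = 2 → (41/20, -15/4)
  seg 5: down by d1 = 2 → (41/20, -23/4)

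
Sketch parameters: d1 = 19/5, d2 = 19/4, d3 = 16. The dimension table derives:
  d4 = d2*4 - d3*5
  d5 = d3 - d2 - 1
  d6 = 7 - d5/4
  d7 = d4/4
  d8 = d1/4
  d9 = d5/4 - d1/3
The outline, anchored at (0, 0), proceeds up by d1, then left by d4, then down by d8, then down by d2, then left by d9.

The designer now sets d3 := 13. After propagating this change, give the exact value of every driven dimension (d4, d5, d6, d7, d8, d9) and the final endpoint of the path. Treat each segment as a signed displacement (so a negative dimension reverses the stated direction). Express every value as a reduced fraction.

d4 = -46
d5 = 29/4
d6 = 83/16
d7 = -23/2
d8 = 19/20
d9 = 131/240
endpoint = (10909/240, -19/10)

Apply edit: d3 := 13
  d4 = d2*4 - d3*5 = -46
  d5 = d3 - d2 - 1 = 29/4
  d6 = 7 - d5/4 = 83/16
  d7 = d4/4 = -23/2
  d8 = d1/4 = 19/20
  d9 = d5/4 - d1/3 = 131/240
Walk from origin (0, 0):
  seg 1: up by d1 = 19/5 → (0, 19/5)
  seg 2: left by d4 = -46 → (46, 19/5)
  seg 3: down by d8 = 19/20 → (46, 57/20)
  seg 4: down by d2 = 19/4 → (46, -19/10)
  seg 5: left by d9 = 131/240 → (10909/240, -19/10)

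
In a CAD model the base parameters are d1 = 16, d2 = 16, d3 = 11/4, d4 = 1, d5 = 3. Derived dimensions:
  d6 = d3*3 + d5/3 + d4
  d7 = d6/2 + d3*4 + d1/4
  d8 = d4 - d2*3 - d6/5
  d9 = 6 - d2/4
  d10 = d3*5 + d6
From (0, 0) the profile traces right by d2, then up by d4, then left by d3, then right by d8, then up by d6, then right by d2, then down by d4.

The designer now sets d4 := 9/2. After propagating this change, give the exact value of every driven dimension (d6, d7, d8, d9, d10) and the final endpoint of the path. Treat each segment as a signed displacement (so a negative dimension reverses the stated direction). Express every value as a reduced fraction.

Apply edit: d4 := 9/2
  d6 = d3*3 + d5/3 + d4 = 55/4
  d7 = d6/2 + d3*4 + d1/4 = 175/8
  d8 = d4 - d2*3 - d6/5 = -185/4
  d9 = 6 - d2/4 = 2
  d10 = d3*5 + d6 = 55/2
Walk from origin (0, 0):
  seg 1: right by d2 = 16 → (16, 0)
  seg 2: up by d4 = 9/2 → (16, 9/2)
  seg 3: left by d3 = 11/4 → (53/4, 9/2)
  seg 4: right by d8 = -185/4 → (-33, 9/2)
  seg 5: up by d6 = 55/4 → (-33, 73/4)
  seg 6: right by d2 = 16 → (-17, 73/4)
  seg 7: down by d4 = 9/2 → (-17, 55/4)

d6 = 55/4
d7 = 175/8
d8 = -185/4
d9 = 2
d10 = 55/2
endpoint = (-17, 55/4)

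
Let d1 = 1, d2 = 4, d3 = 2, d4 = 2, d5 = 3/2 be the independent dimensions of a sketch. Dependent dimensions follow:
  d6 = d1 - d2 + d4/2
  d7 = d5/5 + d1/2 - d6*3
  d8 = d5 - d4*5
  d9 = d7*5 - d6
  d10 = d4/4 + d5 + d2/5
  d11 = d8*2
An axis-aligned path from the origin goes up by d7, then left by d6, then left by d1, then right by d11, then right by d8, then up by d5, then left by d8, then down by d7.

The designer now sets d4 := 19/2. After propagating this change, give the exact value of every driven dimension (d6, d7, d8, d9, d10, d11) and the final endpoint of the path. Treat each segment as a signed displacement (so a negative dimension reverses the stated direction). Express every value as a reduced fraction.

Apply edit: d4 := 19/2
  d6 = d1 - d2 + d4/2 = 7/4
  d7 = d5/5 + d1/2 - d6*3 = -89/20
  d8 = d5 - d4*5 = -46
  d9 = d7*5 - d6 = -24
  d10 = d4/4 + d5 + d2/5 = 187/40
  d11 = d8*2 = -92
Walk from origin (0, 0):
  seg 1: up by d7 = -89/20 → (0, -89/20)
  seg 2: left by d6 = 7/4 → (-7/4, -89/20)
  seg 3: left by d1 = 1 → (-11/4, -89/20)
  seg 4: right by d11 = -92 → (-379/4, -89/20)
  seg 5: right by d8 = -46 → (-563/4, -89/20)
  seg 6: up by d5 = 3/2 → (-563/4, -59/20)
  seg 7: left by d8 = -46 → (-379/4, -59/20)
  seg 8: down by d7 = -89/20 → (-379/4, 3/2)

d6 = 7/4
d7 = -89/20
d8 = -46
d9 = -24
d10 = 187/40
d11 = -92
endpoint = (-379/4, 3/2)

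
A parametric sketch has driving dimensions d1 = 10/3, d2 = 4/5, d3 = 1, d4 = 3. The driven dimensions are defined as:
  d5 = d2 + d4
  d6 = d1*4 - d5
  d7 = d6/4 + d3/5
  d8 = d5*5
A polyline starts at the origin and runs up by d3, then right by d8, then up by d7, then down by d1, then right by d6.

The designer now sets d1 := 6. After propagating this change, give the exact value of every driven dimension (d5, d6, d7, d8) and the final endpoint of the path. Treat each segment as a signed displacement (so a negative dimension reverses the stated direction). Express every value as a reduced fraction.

Apply edit: d1 := 6
  d5 = d2 + d4 = 19/5
  d6 = d1*4 - d5 = 101/5
  d7 = d6/4 + d3/5 = 21/4
  d8 = d5*5 = 19
Walk from origin (0, 0):
  seg 1: up by d3 = 1 → (0, 1)
  seg 2: right by d8 = 19 → (19, 1)
  seg 3: up by d7 = 21/4 → (19, 25/4)
  seg 4: down by d1 = 6 → (19, 1/4)
  seg 5: right by d6 = 101/5 → (196/5, 1/4)

d5 = 19/5
d6 = 101/5
d7 = 21/4
d8 = 19
endpoint = (196/5, 1/4)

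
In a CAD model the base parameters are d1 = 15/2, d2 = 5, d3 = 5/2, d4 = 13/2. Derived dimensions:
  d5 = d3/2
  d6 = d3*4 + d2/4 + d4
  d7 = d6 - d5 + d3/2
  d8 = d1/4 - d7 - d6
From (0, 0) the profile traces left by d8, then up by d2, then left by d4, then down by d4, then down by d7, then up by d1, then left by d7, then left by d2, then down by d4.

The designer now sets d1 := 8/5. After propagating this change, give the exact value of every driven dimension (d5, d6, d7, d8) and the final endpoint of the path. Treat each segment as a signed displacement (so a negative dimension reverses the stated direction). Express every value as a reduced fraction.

d5 = 5/4
d6 = 71/4
d7 = 71/4
d8 = -351/10
endpoint = (117/20, -483/20)

Apply edit: d1 := 8/5
  d5 = d3/2 = 5/4
  d6 = d3*4 + d2/4 + d4 = 71/4
  d7 = d6 - d5 + d3/2 = 71/4
  d8 = d1/4 - d7 - d6 = -351/10
Walk from origin (0, 0):
  seg 1: left by d8 = -351/10 → (351/10, 0)
  seg 2: up by d2 = 5 → (351/10, 5)
  seg 3: left by d4 = 13/2 → (143/5, 5)
  seg 4: down by d4 = 13/2 → (143/5, -3/2)
  seg 5: down by d7 = 71/4 → (143/5, -77/4)
  seg 6: up by d1 = 8/5 → (143/5, -353/20)
  seg 7: left by d7 = 71/4 → (217/20, -353/20)
  seg 8: left by d2 = 5 → (117/20, -353/20)
  seg 9: down by d4 = 13/2 → (117/20, -483/20)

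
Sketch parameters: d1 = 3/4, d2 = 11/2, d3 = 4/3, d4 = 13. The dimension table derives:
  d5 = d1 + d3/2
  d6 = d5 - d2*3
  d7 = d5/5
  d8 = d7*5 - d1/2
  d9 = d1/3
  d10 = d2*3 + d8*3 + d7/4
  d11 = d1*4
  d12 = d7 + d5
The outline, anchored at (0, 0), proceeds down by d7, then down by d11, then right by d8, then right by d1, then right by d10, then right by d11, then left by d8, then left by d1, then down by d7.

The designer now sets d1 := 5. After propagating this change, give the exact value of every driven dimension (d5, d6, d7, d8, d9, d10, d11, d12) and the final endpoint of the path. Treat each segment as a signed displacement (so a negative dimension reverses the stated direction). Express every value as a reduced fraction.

d5 = 17/3
d6 = -65/6
d7 = 17/15
d8 = 19/6
d9 = 5/3
d10 = 1577/60
d11 = 20
d12 = 34/5
endpoint = (2777/60, -334/15)

Apply edit: d1 := 5
  d5 = d1 + d3/2 = 17/3
  d6 = d5 - d2*3 = -65/6
  d7 = d5/5 = 17/15
  d8 = d7*5 - d1/2 = 19/6
  d9 = d1/3 = 5/3
  d10 = d2*3 + d8*3 + d7/4 = 1577/60
  d11 = d1*4 = 20
  d12 = d7 + d5 = 34/5
Walk from origin (0, 0):
  seg 1: down by d7 = 17/15 → (0, -17/15)
  seg 2: down by d11 = 20 → (0, -317/15)
  seg 3: right by d8 = 19/6 → (19/6, -317/15)
  seg 4: right by d1 = 5 → (49/6, -317/15)
  seg 5: right by d10 = 1577/60 → (689/20, -317/15)
  seg 6: right by d11 = 20 → (1089/20, -317/15)
  seg 7: left by d8 = 19/6 → (3077/60, -317/15)
  seg 8: left by d1 = 5 → (2777/60, -317/15)
  seg 9: down by d7 = 17/15 → (2777/60, -334/15)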